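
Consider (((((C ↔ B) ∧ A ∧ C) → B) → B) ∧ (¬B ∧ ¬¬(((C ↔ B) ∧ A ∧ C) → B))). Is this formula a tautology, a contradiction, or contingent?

A  B  C  |  (C ↔ B)  ((C ↔ B) ∧ A ∧ C)  (((C ↔ B) ∧ A ∧ C) → B)  ¬B  ¬(((C ↔ B) ∧ A ∧ C) → B)  ¬¬(((C ↔ B) ∧ A ∧ C) → B)  φ
T  T  T  |     T             T                     T             F              F                          T              F
T  T  F  |     F             F                     T             F              F                          T              F
T  F  T  |     F             F                     T             T              F                          T              F
T  F  F  |     T             F                     T             T              F                          T              F
F  T  T  |     T             F                     T             F              F                          T              F
F  T  F  |     F             F                     T             F              F                          T              F
F  F  T  |     F             F                     T             T              F                          T              F
F  F  F  |     T             F                     T             T              F                          T              F
Every row is F, so the formula is a contradiction.

contradiction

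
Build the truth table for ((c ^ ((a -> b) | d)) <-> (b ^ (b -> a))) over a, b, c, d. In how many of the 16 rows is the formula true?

a  b  c  d     (a -> b)  ((a -> b) | d)  (c ^ ((a -> b) | d))  (b -> a)  (b ^ (b -> a))  φ
T  T  T  T        T            T                  F               T            F         T
T  T  T  F        T            T                  F               T            F         T
T  T  F  T        T            T                  T               T            F         F
T  T  F  F        T            T                  T               T            F         F
T  F  T  T        F            T                  F               T            T         F
T  F  T  F        F            F                  T               T            T         T
T  F  F  T        F            T                  T               T            T         T
T  F  F  F        F            F                  F               T            T         F
F  T  T  T        T            T                  F               F            T         F
F  T  T  F        T            T                  F               F            T         F
F  T  F  T        T            T                  T               F            T         T
F  T  F  F        T            T                  T               F            T         T
F  F  T  T        T            T                  F               T            T         F
F  F  T  F        T            T                  F               T            T         F
F  F  F  T        T            T                  T               T            T         T
F  F  F  F        T            T                  T               T            T         T
The formula is true on 8 of the 16 rows.

8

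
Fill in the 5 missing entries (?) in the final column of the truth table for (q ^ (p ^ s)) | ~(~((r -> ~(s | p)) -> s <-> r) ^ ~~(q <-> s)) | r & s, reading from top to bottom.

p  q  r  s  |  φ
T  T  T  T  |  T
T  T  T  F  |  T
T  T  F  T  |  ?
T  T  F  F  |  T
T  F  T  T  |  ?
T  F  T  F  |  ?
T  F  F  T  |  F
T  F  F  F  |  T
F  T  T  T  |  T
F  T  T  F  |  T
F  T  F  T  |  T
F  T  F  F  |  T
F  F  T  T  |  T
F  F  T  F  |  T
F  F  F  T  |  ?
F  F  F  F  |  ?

Row p=T, q=T, r=F, s=T: (q ^ (p ^ s)) = T, ~(~((r -> ~(s | p)) -> s <-> r) ^ ~~(q <-> s)) = T, (r & s) = F, so the formula = T.
Row p=T, q=F, r=T, s=T: (q ^ (p ^ s)) = F, ~(~((r -> ~(s | p)) -> s <-> r) ^ ~~(q <-> s)) = T, (r & s) = T, so the formula = T.
Row p=T, q=F, r=T, s=F: (q ^ (p ^ s)) = T, ~(~((r -> ~(s | p)) -> s <-> r) ^ ~~(q <-> s)) = F, (r & s) = F, so the formula = T.
Row p=F, q=F, r=F, s=T: (q ^ (p ^ s)) = T, ~(~((r -> ~(s | p)) -> s <-> r) ^ ~~(q <-> s)) = F, (r & s) = F, so the formula = T.
Row p=F, q=F, r=F, s=F: (q ^ (p ^ s)) = F, ~(~((r -> ~(s | p)) -> s <-> r) ^ ~~(q <-> s)) = F, (r & s) = F, so the formula = F.

T, T, T, T, F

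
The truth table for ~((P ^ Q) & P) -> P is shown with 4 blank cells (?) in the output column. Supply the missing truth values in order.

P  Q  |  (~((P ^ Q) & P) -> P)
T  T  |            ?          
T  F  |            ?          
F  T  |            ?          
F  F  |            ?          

T, T, F, F

Row P=T, Q=T: ~((P ^ Q) & P) = T, so (~((P ^ Q) & P) -> P) = T.
Row P=T, Q=F: ~((P ^ Q) & P) = F, so (~((P ^ Q) & P) -> P) = T.
Row P=F, Q=T: ~((P ^ Q) & P) = T, so (~((P ^ Q) & P) -> P) = F.
Row P=F, Q=F: ~((P ^ Q) & P) = T, so (~((P ^ Q) & P) -> P) = F.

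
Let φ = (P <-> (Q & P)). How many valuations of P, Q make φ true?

3

P  Q  |  (Q & P)  (P <-> (Q & P))
T  T  |     T            T       
T  F  |     F            F       
F  T  |     F            T       
F  F  |     F            T       
The formula is true on 3 of the 4 rows.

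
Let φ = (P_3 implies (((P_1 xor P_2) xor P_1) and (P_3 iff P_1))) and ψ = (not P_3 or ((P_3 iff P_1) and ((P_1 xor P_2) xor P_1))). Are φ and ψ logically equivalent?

equivalent

P_1 | P_2 | P_3 | φ | ψ
--- | --- | --- | - | -
 T  |  T  |  T  | T | T
 T  |  T  |  F  | T | T
 T  |  F  |  T  | F | F
 T  |  F  |  F  | T | T
 F  |  T  |  T  | F | F
 F  |  T  |  F  | T | T
 F  |  F  |  T  | F | F
 F  |  F  |  F  | T | T
The columns for φ and ψ agree on every row, so they are logically equivalent.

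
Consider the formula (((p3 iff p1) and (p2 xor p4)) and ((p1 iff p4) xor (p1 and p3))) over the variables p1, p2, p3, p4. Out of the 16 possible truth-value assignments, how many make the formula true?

p1 | p2 | p3 | p4 || φ
F  | F  | F  | F  || F
F  | F  | F  | T  || F
F  | F  | T  | F  || F
F  | F  | T  | T  || F
F  | T  | F  | F  || T
F  | T  | F  | T  || F
F  | T  | T  | F  || F
F  | T  | T  | T  || F
T  | F  | F  | F  || F
T  | F  | F  | T  || F
T  | F  | T  | F  || F
T  | F  | T  | T  || F
T  | T  | F  | F  || F
T  | T  | F  | T  || F
T  | T  | T  | F  || T
T  | T  | T  | T  || F
The formula is true on 2 of the 16 rows.

2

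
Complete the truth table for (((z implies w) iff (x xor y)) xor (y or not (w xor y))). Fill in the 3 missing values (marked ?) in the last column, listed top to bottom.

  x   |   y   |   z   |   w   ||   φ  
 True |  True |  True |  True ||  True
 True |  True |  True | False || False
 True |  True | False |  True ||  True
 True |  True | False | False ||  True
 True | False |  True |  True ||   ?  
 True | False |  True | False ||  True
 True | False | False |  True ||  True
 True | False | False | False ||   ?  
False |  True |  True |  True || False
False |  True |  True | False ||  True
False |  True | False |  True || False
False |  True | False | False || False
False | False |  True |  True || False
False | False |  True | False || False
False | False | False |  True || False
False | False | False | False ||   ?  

True, False, True

Row x=True, y=False, z=True, w=True: ((z implies w) iff (x xor y)) = True, (y or not (w xor y)) = False, so the formula = True.
Row x=True, y=False, z=False, w=False: ((z implies w) iff (x xor y)) = True, (y or not (w xor y)) = True, so the formula = False.
Row x=False, y=False, z=False, w=False: ((z implies w) iff (x xor y)) = False, (y or not (w xor y)) = True, so the formula = True.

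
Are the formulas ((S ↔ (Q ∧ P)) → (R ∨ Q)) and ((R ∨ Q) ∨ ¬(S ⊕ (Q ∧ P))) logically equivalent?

not equivalent

P | Q | R | S | φ | ψ
- | - | - | - | - | -
F | F | F | F | F | T
F | F | F | T | T | F
F | F | T | F | T | T
F | F | T | T | T | T
F | T | F | F | T | T
F | T | F | T | T | T
F | T | T | F | T | T
F | T | T | T | T | T
T | F | F | F | F | T
T | F | F | T | T | F
T | F | T | F | T | T
T | F | T | T | T | T
T | T | F | F | T | T
T | T | F | T | T | T
T | T | T | F | T | T
T | T | T | T | T | T
The columns differ at P=F, Q=F, R=F, S=F (φ=F, ψ=T), so they are not equivalent.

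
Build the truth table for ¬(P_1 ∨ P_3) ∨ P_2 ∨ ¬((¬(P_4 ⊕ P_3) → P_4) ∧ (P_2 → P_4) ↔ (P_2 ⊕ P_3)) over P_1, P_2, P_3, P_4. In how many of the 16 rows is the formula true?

 P_1    P_2    P_3    P_4   |  (P_1 ∨ P_3)  ¬(P_1 ∨ P_3)  (¬(P_1 ∨ P_3) ∨ P_2)  (P_4 ⊕ P_3)  ¬(P_4 ⊕ P_3)  (¬(P_4 ⊕ P_3) → P_4)  (P_2 → P_4)  (P_2 ⊕ P_3)    φ  
 True   True   True   True  |      True        False              True             False         True              True              True        False      True
 True   True   True  False  |      True        False              True              True        False              True             False        False      True
 True   True  False   True  |      True        False              True              True        False              True              True         True      True
 True   True  False  False  |      True        False              True             False         True             False             False         True      True
 True  False   True   True  |      True        False             False             False         True              True              True         True     False
 True  False   True  False  |      True        False             False              True        False              True              True         True     False
 True  False  False   True  |      True        False             False              True        False              True              True        False      True
 True  False  False  False  |      True        False             False             False         True             False              True        False     False
False   True   True   True  |      True        False              True             False         True              True              True        False      True
False   True   True  False  |      True        False              True              True        False              True             False        False      True
False   True  False   True  |     False         True              True              True        False              True              True         True      True
False   True  False  False  |     False         True              True             False         True             False             False         True      True
False  False   True   True  |      True        False             False             False         True              True              True         True     False
False  False   True  False  |      True        False             False              True        False              True              True         True     False
False  False  False   True  |     False         True              True              True        False              True              True        False      True
False  False  False  False  |     False         True              True             False         True             False              True        False      True
The formula is true on 11 of the 16 rows.

11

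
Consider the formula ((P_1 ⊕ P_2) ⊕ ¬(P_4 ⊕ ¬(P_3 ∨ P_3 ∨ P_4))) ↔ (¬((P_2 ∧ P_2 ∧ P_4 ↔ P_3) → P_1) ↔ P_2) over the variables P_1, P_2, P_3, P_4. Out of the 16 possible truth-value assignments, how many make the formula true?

12

P_1 | P_2 | P_3 | P_4 || φ
 F  |  F  |  F  |  F  || T
 F  |  F  |  F  |  T  || T
 F  |  F  |  T  |  F  || T
 F  |  F  |  T  |  T  || F
 F  |  T  |  F  |  F  || T
 F  |  T  |  F  |  T  || F
 F  |  T  |  T  |  F  || T
 F  |  T  |  T  |  T  || T
 T  |  F  |  F  |  F  || T
 T  |  F  |  F  |  T  || T
 T  |  F  |  T  |  F  || F
 T  |  F  |  T  |  T  || T
 T  |  T  |  F  |  F  || T
 T  |  T  |  F  |  T  || T
 T  |  T  |  T  |  F  || F
 T  |  T  |  T  |  T  || T
The formula is true on 12 of the 16 rows.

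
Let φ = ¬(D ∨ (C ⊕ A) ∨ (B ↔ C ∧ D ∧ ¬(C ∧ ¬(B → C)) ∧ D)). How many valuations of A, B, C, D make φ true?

A | B | C | D | (C ⊕ A) | (D ∨ (C ⊕ A)) | (B → C) | ¬(B → C) | (C ∧ ¬(B → C)) | ¬(C ∧ ¬(B → C)) | φ
- | - | - | - | ------- | ------------- | ------- | -------- | -------------- | --------------- | -
0 | 0 | 0 | 0 |    0    |       0       |    1    |    0     |       0        |        1        | 0
0 | 0 | 0 | 1 |    0    |       1       |    1    |    0     |       0        |        1        | 0
0 | 0 | 1 | 0 |    1    |       1       |    1    |    0     |       0        |        1        | 0
0 | 0 | 1 | 1 |    1    |       1       |    1    |    0     |       0        |        1        | 0
0 | 1 | 0 | 0 |    0    |       0       |    0    |    1     |       0        |        1        | 1
0 | 1 | 0 | 1 |    0    |       1       |    0    |    1     |       0        |        1        | 0
0 | 1 | 1 | 0 |    1    |       1       |    1    |    0     |       0        |        1        | 0
0 | 1 | 1 | 1 |    1    |       1       |    1    |    0     |       0        |        1        | 0
1 | 0 | 0 | 0 |    1    |       1       |    1    |    0     |       0        |        1        | 0
1 | 0 | 0 | 1 |    1    |       1       |    1    |    0     |       0        |        1        | 0
1 | 0 | 1 | 0 |    0    |       0       |    1    |    0     |       0        |        1        | 0
1 | 0 | 1 | 1 |    0    |       1       |    1    |    0     |       0        |        1        | 0
1 | 1 | 0 | 0 |    1    |       1       |    0    |    1     |       0        |        1        | 0
1 | 1 | 0 | 1 |    1    |       1       |    0    |    1     |       0        |        1        | 0
1 | 1 | 1 | 0 |    0    |       0       |    1    |    0     |       0        |        1        | 1
1 | 1 | 1 | 1 |    0    |       1       |    1    |    0     |       0        |        1        | 0
The formula is true on 2 of the 16 rows.

2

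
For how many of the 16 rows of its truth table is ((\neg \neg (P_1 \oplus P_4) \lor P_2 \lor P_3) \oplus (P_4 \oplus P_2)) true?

P_1 | P_2 | P_3 | P_4 || (P_1 \oplus P_4) | \neg (P_1 \oplus P_4) | \neg \neg (P_1 \oplus P_4) | (P_4 \oplus P_2) | φ
 0  |  0  |  0  |  0  ||        0         |           1           |             0              |        0         | 0
 0  |  0  |  0  |  1  ||        1         |           0           |             1              |        1         | 0
 0  |  0  |  1  |  0  ||        0         |           1           |             0              |        0         | 1
 0  |  0  |  1  |  1  ||        1         |           0           |             1              |        1         | 0
 0  |  1  |  0  |  0  ||        0         |           1           |             0              |        1         | 0
 0  |  1  |  0  |  1  ||        1         |           0           |             1              |        0         | 1
 0  |  1  |  1  |  0  ||        0         |           1           |             0              |        1         | 0
 0  |  1  |  1  |  1  ||        1         |           0           |             1              |        0         | 1
 1  |  0  |  0  |  0  ||        1         |           0           |             1              |        0         | 1
 1  |  0  |  0  |  1  ||        0         |           1           |             0              |        1         | 1
 1  |  0  |  1  |  0  ||        1         |           0           |             1              |        0         | 1
 1  |  0  |  1  |  1  ||        0         |           1           |             0              |        1         | 0
 1  |  1  |  0  |  0  ||        1         |           0           |             1              |        1         | 0
 1  |  1  |  0  |  1  ||        0         |           1           |             0              |        0         | 1
 1  |  1  |  1  |  0  ||        1         |           0           |             1              |        1         | 0
 1  |  1  |  1  |  1  ||        0         |           1           |             0              |        0         | 1
The formula is true on 8 of the 16 rows.

8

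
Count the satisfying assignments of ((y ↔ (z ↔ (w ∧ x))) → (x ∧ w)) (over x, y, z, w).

10

x | y | z | w || φ
1 | 1 | 1 | 1 || 1
1 | 1 | 1 | 0 || 1
1 | 1 | 0 | 1 || 1
1 | 1 | 0 | 0 || 0
1 | 0 | 1 | 1 || 1
1 | 0 | 1 | 0 || 0
1 | 0 | 0 | 1 || 1
1 | 0 | 0 | 0 || 1
0 | 1 | 1 | 1 || 1
0 | 1 | 1 | 0 || 1
0 | 1 | 0 | 1 || 0
0 | 1 | 0 | 0 || 0
0 | 0 | 1 | 1 || 0
0 | 0 | 1 | 0 || 0
0 | 0 | 0 | 1 || 1
0 | 0 | 0 | 0 || 1
The formula is true on 10 of the 16 rows.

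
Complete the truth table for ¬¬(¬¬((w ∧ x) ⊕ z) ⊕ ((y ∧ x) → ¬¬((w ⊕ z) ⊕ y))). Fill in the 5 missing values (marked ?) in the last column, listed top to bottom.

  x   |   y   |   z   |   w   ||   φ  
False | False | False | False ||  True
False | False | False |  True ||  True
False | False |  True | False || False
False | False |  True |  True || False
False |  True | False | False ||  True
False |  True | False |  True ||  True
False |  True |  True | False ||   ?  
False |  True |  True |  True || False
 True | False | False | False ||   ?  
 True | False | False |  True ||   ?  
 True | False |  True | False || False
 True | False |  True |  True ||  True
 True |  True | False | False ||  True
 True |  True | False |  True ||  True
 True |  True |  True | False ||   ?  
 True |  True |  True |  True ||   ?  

Row x=False, y=True, z=True, w=False: (¬¬((w ∧ x) ⊕ z) ⊕ ((y ∧ x) → ¬¬((w ⊕ z) ⊕ y))) = False, ¬(¬¬((w ∧ x) ⊕ z) ⊕ ((y ∧ x) → ¬¬((w ⊕ z) ⊕ y))) = True, so the formula = False.
Row x=True, y=False, z=False, w=False: (¬¬((w ∧ x) ⊕ z) ⊕ ((y ∧ x) → ¬¬((w ⊕ z) ⊕ y))) = True, ¬(¬¬((w ∧ x) ⊕ z) ⊕ ((y ∧ x) → ¬¬((w ⊕ z) ⊕ y))) = False, so the formula = True.
Row x=True, y=False, z=False, w=True: (¬¬((w ∧ x) ⊕ z) ⊕ ((y ∧ x) → ¬¬((w ⊕ z) ⊕ y))) = False, ¬(¬¬((w ∧ x) ⊕ z) ⊕ ((y ∧ x) → ¬¬((w ⊕ z) ⊕ y))) = True, so the formula = False.
Row x=True, y=True, z=True, w=False: (¬¬((w ∧ x) ⊕ z) ⊕ ((y ∧ x) → ¬¬((w ⊕ z) ⊕ y))) = True, ¬(¬¬((w ∧ x) ⊕ z) ⊕ ((y ∧ x) → ¬¬((w ⊕ z) ⊕ y))) = False, so the formula = True.
Row x=True, y=True, z=True, w=True: (¬¬((w ∧ x) ⊕ z) ⊕ ((y ∧ x) → ¬¬((w ⊕ z) ⊕ y))) = True, ¬(¬¬((w ∧ x) ⊕ z) ⊕ ((y ∧ x) → ¬¬((w ⊕ z) ⊕ y))) = False, so the formula = True.

False, True, False, True, True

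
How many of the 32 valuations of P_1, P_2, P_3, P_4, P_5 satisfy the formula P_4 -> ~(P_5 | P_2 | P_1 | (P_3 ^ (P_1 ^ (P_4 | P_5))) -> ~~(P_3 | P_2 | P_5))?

18

P_1 | P_2 | P_3 | P_4 | P_5 || φ
 T  |  T  |  T  |  T  |  T  || F
 T  |  T  |  T  |  T  |  F  || F
 T  |  T  |  T  |  F  |  T  || T
 T  |  T  |  T  |  F  |  F  || T
 T  |  T  |  F  |  T  |  T  || F
 T  |  T  |  F  |  T  |  F  || F
 T  |  T  |  F  |  F  |  T  || T
 T  |  T  |  F  |  F  |  F  || T
 T  |  F  |  T  |  T  |  T  || F
 T  |  F  |  T  |  T  |  F  || F
 T  |  F  |  T  |  F  |  T  || T
 T  |  F  |  T  |  F  |  F  || T
 T  |  F  |  F  |  T  |  T  || F
 T  |  F  |  F  |  T  |  F  || T
 T  |  F  |  F  |  F  |  T  || T
 T  |  F  |  F  |  F  |  F  || T
 F  |  T  |  T  |  T  |  T  || F
 F  |  T  |  T  |  T  |  F  || F
 F  |  T  |  T  |  F  |  T  || T
 F  |  T  |  T  |  F  |  F  || T
 F  |  T  |  F  |  T  |  T  || F
 F  |  T  |  F  |  T  |  F  || F
 F  |  T  |  F  |  F  |  T  || T
 F  |  T  |  F  |  F  |  F  || T
 F  |  F  |  T  |  T  |  T  || F
 F  |  F  |  T  |  T  |  F  || F
 F  |  F  |  T  |  F  |  T  || T
 F  |  F  |  T  |  F  |  F  || T
 F  |  F  |  F  |  T  |  T  || F
 F  |  F  |  F  |  T  |  F  || T
 F  |  F  |  F  |  F  |  T  || T
 F  |  F  |  F  |  F  |  F  || T
The formula is true on 18 of the 32 rows.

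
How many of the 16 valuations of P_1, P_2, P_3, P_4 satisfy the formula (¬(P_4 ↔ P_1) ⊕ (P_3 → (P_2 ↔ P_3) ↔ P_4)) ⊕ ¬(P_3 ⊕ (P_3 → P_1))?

8

P_1  P_2  P_3  P_4  |  (P_4 ↔ P_1)  ¬(P_4 ↔ P_1)  (P_2 ↔ P_3)  (P_3 → (P_2 ↔ P_3))  ((P_3 → (P_2 ↔ P_3)) ↔ P_4)  (P_3 → P_1)  (P_3 ⊕ (P_3 → P_1))  ¬(P_3 ⊕ (P_3 → P_1))  φ
 1    1    1    1   |       1            0             1                1                        1                    1                0                    1            0
 1    1    1    0   |       0            1             1                1                        0                    1                0                    1            0
 1    1    0    1   |       1            0             0                1                        1                    1                1                    0            1
 1    1    0    0   |       0            1             0                1                        0                    1                1                    0            1
 1    0    1    1   |       1            0             0                0                        0                    1                0                    1            1
 1    0    1    0   |       0            1             0                0                        1                    1                0                    1            1
 1    0    0    1   |       1            0             1                1                        1                    1                1                    0            1
 1    0    0    0   |       0            1             1                1                        0                    1                1                    0            1
 0    1    1    1   |       0            1             1                1                        1                    0                1                    0            0
 0    1    1    0   |       1            0             1                1                        0                    0                1                    0            0
 0    1    0    1   |       0            1             0                1                        1                    1                1                    0            0
 0    1    0    0   |       1            0             0                1                        0                    1                1                    0            0
 0    0    1    1   |       0            1             0                0                        0                    0                1                    0            1
 0    0    1    0   |       1            0             0                0                        1                    0                1                    0            1
 0    0    0    1   |       0            1             1                1                        1                    1                1                    0            0
 0    0    0    0   |       1            0             1                1                        0                    1                1                    0            0
The formula is true on 8 of the 16 rows.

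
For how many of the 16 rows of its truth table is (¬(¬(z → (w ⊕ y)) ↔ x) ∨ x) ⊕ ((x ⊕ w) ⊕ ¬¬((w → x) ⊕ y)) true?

8

x  y  z  w  |  φ
F  F  F  F  |  T
F  F  F  T  |  T
F  F  T  F  |  F
F  F  T  T  |  T
F  T  F  F  |  F
F  T  F  T  |  F
F  T  T  F  |  F
F  T  T  T  |  T
T  F  F  F  |  T
T  F  F  T  |  F
T  F  T  F  |  T
T  F  T  T  |  F
T  T  F  F  |  F
T  T  F  T  |  T
T  T  T  F  |  F
T  T  T  T  |  T
The formula is true on 8 of the 16 rows.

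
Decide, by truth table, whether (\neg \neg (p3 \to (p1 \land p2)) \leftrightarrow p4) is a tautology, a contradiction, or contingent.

p1 | p2 | p3 | p4 | φ
-- | -- | -- | -- | -
T  | T  | T  | T  | T
T  | T  | T  | F  | F
T  | T  | F  | T  | T
T  | T  | F  | F  | F
T  | F  | T  | T  | F
T  | F  | T  | F  | T
T  | F  | F  | T  | T
T  | F  | F  | F  | F
F  | T  | T  | T  | F
F  | T  | T  | F  | T
F  | T  | F  | T  | T
F  | T  | F  | F  | F
F  | F  | T  | T  | F
F  | F  | T  | F  | T
F  | F  | F  | T  | T
F  | F  | F  | F  | F
8 of 16 rows are T, so the formula is contingent.

contingent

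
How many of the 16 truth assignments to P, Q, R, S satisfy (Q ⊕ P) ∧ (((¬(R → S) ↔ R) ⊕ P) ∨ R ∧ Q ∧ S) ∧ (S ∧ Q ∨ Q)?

4

P | Q | R | S || φ
1 | 1 | 1 | 1 || 0
1 | 1 | 1 | 0 || 0
1 | 1 | 0 | 1 || 0
1 | 1 | 0 | 0 || 0
1 | 0 | 1 | 1 || 0
1 | 0 | 1 | 0 || 0
1 | 0 | 0 | 1 || 0
1 | 0 | 0 | 0 || 0
0 | 1 | 1 | 1 || 1
0 | 1 | 1 | 0 || 1
0 | 1 | 0 | 1 || 1
0 | 1 | 0 | 0 || 1
0 | 0 | 1 | 1 || 0
0 | 0 | 1 | 0 || 0
0 | 0 | 0 | 1 || 0
0 | 0 | 0 | 0 || 0
The formula is true on 4 of the 16 rows.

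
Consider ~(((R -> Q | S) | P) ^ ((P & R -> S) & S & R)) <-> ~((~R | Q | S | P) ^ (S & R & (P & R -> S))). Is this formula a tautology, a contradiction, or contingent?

tautology

P  Q  R  S     (Q | S)  (R -> (Q | S))  ((R -> (Q | S)) | P)  (P & R)  ((P & R) -> S)  (S & R)  (((P & R) -> S) & (S & R))  ~R  (~R | (Q | S))  ((~R | (Q | S)) | P)  ((S & R) & ((P & R) -> S))  φ
T  T  T  T        T           T                  T               T           T            T                 T               F         T                  T                        T               T
T  T  T  F        T           T                  T               T           F            F                 F               F         T                  T                        F               T
T  T  F  T        T           T                  T               F           T            F                 F               T         T                  T                        F               T
T  T  F  F        T           T                  T               F           T            F                 F               T         T                  T                        F               T
T  F  T  T        T           T                  T               T           T            T                 T               F         T                  T                        T               T
T  F  T  F        F           F                  T               T           F            F                 F               F         F                  T                        F               T
T  F  F  T        T           T                  T               F           T            F                 F               T         T                  T                        F               T
T  F  F  F        F           T                  T               F           T            F                 F               T         T                  T                        F               T
F  T  T  T        T           T                  T               F           T            T                 T               F         T                  T                        T               T
F  T  T  F        T           T                  T               F           T            F                 F               F         T                  T                        F               T
F  T  F  T        T           T                  T               F           T            F                 F               T         T                  T                        F               T
F  T  F  F        T           T                  T               F           T            F                 F               T         T                  T                        F               T
F  F  T  T        T           T                  T               F           T            T                 T               F         T                  T                        T               T
F  F  T  F        F           F                  F               F           T            F                 F               F         F                  F                        F               T
F  F  F  T        T           T                  T               F           T            F                 F               T         T                  T                        F               T
F  F  F  F        F           T                  T               F           T            F                 F               T         T                  T                        F               T
Every row is T, so the formula is a tautology.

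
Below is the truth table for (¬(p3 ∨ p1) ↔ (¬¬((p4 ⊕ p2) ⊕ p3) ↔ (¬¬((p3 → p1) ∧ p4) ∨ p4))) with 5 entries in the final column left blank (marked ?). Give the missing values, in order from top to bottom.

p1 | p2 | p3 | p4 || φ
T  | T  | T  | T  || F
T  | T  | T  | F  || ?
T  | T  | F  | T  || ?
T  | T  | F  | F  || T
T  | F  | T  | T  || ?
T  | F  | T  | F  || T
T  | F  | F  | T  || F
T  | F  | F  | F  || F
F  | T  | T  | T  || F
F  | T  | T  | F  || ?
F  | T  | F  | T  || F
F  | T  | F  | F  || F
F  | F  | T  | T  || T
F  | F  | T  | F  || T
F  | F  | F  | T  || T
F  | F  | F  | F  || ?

F, T, T, F, T

Row p1=T, p2=T, p3=T, p4=F: ¬(p3 ∨ p1) = F, (¬¬((p4 ⊕ p2) ⊕ p3) ↔ (¬¬((p3 → p1) ∧ p4) ∨ p4)) = T, so the formula = F.
Row p1=T, p2=T, p3=F, p4=T: ¬(p3 ∨ p1) = F, (¬¬((p4 ⊕ p2) ⊕ p3) ↔ (¬¬((p3 → p1) ∧ p4) ∨ p4)) = F, so the formula = T.
Row p1=T, p2=F, p3=T, p4=T: ¬(p3 ∨ p1) = F, (¬¬((p4 ⊕ p2) ⊕ p3) ↔ (¬¬((p3 → p1) ∧ p4) ∨ p4)) = F, so the formula = T.
Row p1=F, p2=T, p3=T, p4=F: ¬(p3 ∨ p1) = F, (¬¬((p4 ⊕ p2) ⊕ p3) ↔ (¬¬((p3 → p1) ∧ p4) ∨ p4)) = T, so the formula = F.
Row p1=F, p2=F, p3=F, p4=F: ¬(p3 ∨ p1) = T, (¬¬((p4 ⊕ p2) ⊕ p3) ↔ (¬¬((p3 → p1) ∧ p4) ∨ p4)) = T, so the formula = T.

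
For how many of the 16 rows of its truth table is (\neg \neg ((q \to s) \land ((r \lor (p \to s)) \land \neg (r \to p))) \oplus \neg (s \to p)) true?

3

p | q | r | s || (q \to s) | (p \to s) | (r \lor (p \to s)) | (r \to p) | \neg (r \to p) | (s \to p) | \neg (s \to p) | φ
F | F | F | F ||     T     |     T     |         T          |     T     |       F        |     T     |       F        | F
F | F | F | T ||     T     |     T     |         T          |     T     |       F        |     F     |       T        | T
F | F | T | F ||     T     |     T     |         T          |     F     |       T        |     T     |       F        | T
F | F | T | T ||     T     |     T     |         T          |     F     |       T        |     F     |       T        | F
F | T | F | F ||     F     |     T     |         T          |     T     |       F        |     T     |       F        | F
F | T | F | T ||     T     |     T     |         T          |     T     |       F        |     F     |       T        | T
F | T | T | F ||     F     |     T     |         T          |     F     |       T        |     T     |       F        | F
F | T | T | T ||     T     |     T     |         T          |     F     |       T        |     F     |       T        | F
T | F | F | F ||     T     |     F     |         F          |     T     |       F        |     T     |       F        | F
T | F | F | T ||     T     |     T     |         T          |     T     |       F        |     T     |       F        | F
T | F | T | F ||     T     |     F     |         T          |     T     |       F        |     T     |       F        | F
T | F | T | T ||     T     |     T     |         T          |     T     |       F        |     T     |       F        | F
T | T | F | F ||     F     |     F     |         F          |     T     |       F        |     T     |       F        | F
T | T | F | T ||     T     |     T     |         T          |     T     |       F        |     T     |       F        | F
T | T | T | F ||     F     |     F     |         T          |     T     |       F        |     T     |       F        | F
T | T | T | T ||     T     |     T     |         T          |     T     |       F        |     T     |       F        | F
The formula is true on 3 of the 16 rows.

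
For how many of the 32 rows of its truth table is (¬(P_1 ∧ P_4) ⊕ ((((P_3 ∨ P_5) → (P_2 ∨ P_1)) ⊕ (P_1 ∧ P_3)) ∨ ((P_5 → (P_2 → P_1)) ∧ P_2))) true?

 P_1  |  P_2  |  P_3  |  P_4  |  P_5  |   φ  
----- | ----- | ----- | ----- | ----- | -----
 True |  True |  True |  True |  True |  True
 True |  True |  True |  True | False |  True
 True |  True |  True | False |  True | False
 True |  True |  True | False | False | False
 True |  True | False |  True |  True |  True
 True |  True | False |  True | False |  True
 True |  True | False | False |  True | False
 True |  True | False | False | False | False
 True | False |  True |  True |  True | False
 True | False |  True |  True | False | False
 True | False |  True | False |  True |  True
 True | False |  True | False | False |  True
 True | False | False |  True |  True |  True
 True | False | False |  True | False |  True
 True | False | False | False |  True | False
 True | False | False | False | False | False
False |  True |  True |  True |  True | False
False |  True |  True |  True | False | False
False |  True |  True | False |  True | False
False |  True |  True | False | False | False
False |  True | False |  True |  True | False
False |  True | False |  True | False | False
False |  True | False | False |  True | False
False |  True | False | False | False | False
False | False |  True |  True |  True |  True
False | False |  True |  True | False |  True
False | False |  True | False |  True |  True
False | False |  True | False | False |  True
False | False | False |  True |  True |  True
False | False | False |  True | False | False
False | False | False | False |  True |  True
False | False | False | False | False | False
The formula is true on 14 of the 32 rows.

14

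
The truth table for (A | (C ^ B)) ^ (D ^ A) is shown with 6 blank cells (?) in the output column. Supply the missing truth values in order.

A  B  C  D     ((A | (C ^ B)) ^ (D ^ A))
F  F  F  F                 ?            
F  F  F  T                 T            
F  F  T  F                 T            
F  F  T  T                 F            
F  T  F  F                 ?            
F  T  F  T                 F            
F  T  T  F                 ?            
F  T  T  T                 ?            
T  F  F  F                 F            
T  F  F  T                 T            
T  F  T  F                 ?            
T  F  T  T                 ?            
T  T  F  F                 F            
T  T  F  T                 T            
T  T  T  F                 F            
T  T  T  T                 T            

F, T, F, T, F, T

Row A=F, B=F, C=F, D=F: (A | (C ^ B)) = F, (D ^ A) = F, so ((A | (C ^ B)) ^ (D ^ A)) = F.
Row A=F, B=T, C=F, D=F: (A | (C ^ B)) = T, (D ^ A) = F, so ((A | (C ^ B)) ^ (D ^ A)) = T.
Row A=F, B=T, C=T, D=F: (A | (C ^ B)) = F, (D ^ A) = F, so ((A | (C ^ B)) ^ (D ^ A)) = F.
Row A=F, B=T, C=T, D=T: (A | (C ^ B)) = F, (D ^ A) = T, so ((A | (C ^ B)) ^ (D ^ A)) = T.
Row A=T, B=F, C=T, D=F: (A | (C ^ B)) = T, (D ^ A) = T, so ((A | (C ^ B)) ^ (D ^ A)) = F.
Row A=T, B=F, C=T, D=T: (A | (C ^ B)) = T, (D ^ A) = F, so ((A | (C ^ B)) ^ (D ^ A)) = T.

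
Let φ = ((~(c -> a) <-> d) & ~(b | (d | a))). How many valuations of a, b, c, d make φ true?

1

a  b  c  d     (c -> a)  ~(c -> a)  (~(c -> a) <-> d)  (d | a)  (b | (d | a))  ~(b | (d | a))  φ
0  0  0  0        1          0              1             0           0              1         1
0  0  0  1        1          0              0             1           1              0         0
0  0  1  0        0          1              0             0           0              1         0
0  0  1  1        0          1              1             1           1              0         0
0  1  0  0        1          0              1             0           1              0         0
0  1  0  1        1          0              0             1           1              0         0
0  1  1  0        0          1              0             0           1              0         0
0  1  1  1        0          1              1             1           1              0         0
1  0  0  0        1          0              1             1           1              0         0
1  0  0  1        1          0              0             1           1              0         0
1  0  1  0        1          0              1             1           1              0         0
1  0  1  1        1          0              0             1           1              0         0
1  1  0  0        1          0              1             1           1              0         0
1  1  0  1        1          0              0             1           1              0         0
1  1  1  0        1          0              1             1           1              0         0
1  1  1  1        1          0              0             1           1              0         0
The formula is true on 1 of the 16 rows.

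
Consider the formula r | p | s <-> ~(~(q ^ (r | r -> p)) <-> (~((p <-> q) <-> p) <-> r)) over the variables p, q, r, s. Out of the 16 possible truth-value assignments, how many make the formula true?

6

p | q | r | s || φ
T | T | T | T || T
T | T | T | F || T
T | T | F | T || F
T | T | F | F || F
T | F | T | T || T
T | F | T | F || T
T | F | F | T || F
T | F | F | F || F
F | T | T | T || F
F | T | T | F || F
F | T | F | T || F
F | T | F | F || T
F | F | T | T || F
F | F | T | F || F
F | F | F | T || F
F | F | F | F || T
The formula is true on 6 of the 16 rows.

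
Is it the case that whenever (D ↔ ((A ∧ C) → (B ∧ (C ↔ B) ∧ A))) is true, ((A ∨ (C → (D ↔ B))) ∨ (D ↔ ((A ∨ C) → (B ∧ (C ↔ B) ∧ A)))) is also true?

no

A  B  C  D  |  φ  ψ
1  1  1  1  |  1  1
1  1  1  0  |  0  1
1  1  0  1  |  1  1
1  1  0  0  |  0  1
1  0  1  1  |  0  1
1  0  1  0  |  1  1
1  0  0  1  |  1  1
1  0  0  0  |  0  1
0  1  1  1  |  1  1
0  1  1  0  |  0  1
0  1  0  1  |  1  1
0  1  0  0  |  0  1
0  0  1  1  |  1  0
0  0  1  0  |  0  1
0  0  0  1  |  1  1
0  0  0  0  |  0  1
At A=0, B=0, C=1, D=1 we have φ true but ψ false, so φ does not entail ψ.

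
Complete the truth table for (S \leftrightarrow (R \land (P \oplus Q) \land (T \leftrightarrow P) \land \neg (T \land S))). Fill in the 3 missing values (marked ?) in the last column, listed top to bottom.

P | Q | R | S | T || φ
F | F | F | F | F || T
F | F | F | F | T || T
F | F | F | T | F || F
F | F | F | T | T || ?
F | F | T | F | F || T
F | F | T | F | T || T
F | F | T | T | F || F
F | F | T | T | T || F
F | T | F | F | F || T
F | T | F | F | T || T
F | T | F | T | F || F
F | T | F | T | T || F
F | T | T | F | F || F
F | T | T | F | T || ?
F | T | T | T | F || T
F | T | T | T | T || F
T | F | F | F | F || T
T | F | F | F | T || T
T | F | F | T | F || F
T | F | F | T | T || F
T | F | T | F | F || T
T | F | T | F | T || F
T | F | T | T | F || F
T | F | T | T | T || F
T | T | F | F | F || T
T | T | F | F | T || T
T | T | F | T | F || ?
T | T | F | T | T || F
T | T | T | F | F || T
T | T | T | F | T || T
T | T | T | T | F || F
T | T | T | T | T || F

Row P=F, Q=F, R=F, S=T, T=T: (R \land (P \oplus Q) \land (T \leftrightarrow P) \land \neg (T \land S)) = F, so the formula = F.
Row P=F, Q=T, R=T, S=F, T=T: (R \land (P \oplus Q) \land (T \leftrightarrow P) \land \neg (T \land S)) = F, so the formula = T.
Row P=T, Q=T, R=F, S=T, T=F: (R \land (P \oplus Q) \land (T \leftrightarrow P) \land \neg (T \land S)) = F, so the formula = F.

F, T, F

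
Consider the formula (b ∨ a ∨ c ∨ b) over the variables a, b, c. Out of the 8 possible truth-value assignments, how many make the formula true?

a  b  c  |  (b ∨ a ∨ c ∨ b)
T  T  T  |         T       
T  T  F  |         T       
T  F  T  |         T       
T  F  F  |         T       
F  T  T  |         T       
F  T  F  |         T       
F  F  T  |         T       
F  F  F  |         F       
The formula is true on 7 of the 8 rows.

7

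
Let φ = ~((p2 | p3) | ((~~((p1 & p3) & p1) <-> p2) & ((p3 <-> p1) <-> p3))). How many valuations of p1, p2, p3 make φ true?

p1  p2  p3     (p2 | p3)  (p1 & p3)  ((p1 & p3) & p1)  ~((p1 & p3) & p1)  ~~((p1 & p3) & p1)  (~~((p1 & p3) & p1) <-> p2)  (p3 <-> p1)  ((p3 <-> p1) <-> p3)  φ
F   F   F          F          F             F                  T                  F                        T                    T                F            T
F   F   T          T          F             F                  T                  F                        T                    F                F            F
F   T   F          T          F             F                  T                  F                        F                    T                F            F
F   T   T          T          F             F                  T                  F                        F                    F                F            F
T   F   F          F          F             F                  T                  F                        T                    F                T            F
T   F   T          T          T             T                  F                  T                        F                    T                T            F
T   T   F          T          F             F                  T                  F                        F                    F                T            F
T   T   T          T          T             T                  F                  T                        T                    T                T            F
The formula is true on 1 of the 8 rows.

1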